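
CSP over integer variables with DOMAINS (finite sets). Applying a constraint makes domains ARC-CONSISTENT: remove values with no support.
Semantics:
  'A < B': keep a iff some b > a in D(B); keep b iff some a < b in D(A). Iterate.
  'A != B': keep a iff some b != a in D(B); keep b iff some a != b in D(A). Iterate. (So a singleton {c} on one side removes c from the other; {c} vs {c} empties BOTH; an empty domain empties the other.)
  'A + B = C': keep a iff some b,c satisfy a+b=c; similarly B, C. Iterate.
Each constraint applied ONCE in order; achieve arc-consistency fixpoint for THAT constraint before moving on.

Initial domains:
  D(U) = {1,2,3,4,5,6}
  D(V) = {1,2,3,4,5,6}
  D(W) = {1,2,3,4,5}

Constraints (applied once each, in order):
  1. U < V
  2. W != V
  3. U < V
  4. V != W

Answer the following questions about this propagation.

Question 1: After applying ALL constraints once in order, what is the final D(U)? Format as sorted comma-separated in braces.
Constraint 1 (U < V) on D(U)={1,2,3,4,5,6} D(V)={1,2,3,4,5,6}: U {1,2,3,4,5,6}->{1,2,3,4,5}; V {1,2,3,4,5,6}->{2,3,4,5,6}
Constraint 2 (W != V) on D(W)={1,2,3,4,5} D(V)={2,3,4,5,6}: no change
Constraint 3 (U < V) on D(U)={1,2,3,4,5} D(V)={2,3,4,5,6}: no change
Constraint 4 (V != W) on D(V)={2,3,4,5,6} D(W)={1,2,3,4,5}: no change
So after all 4 constraints: D(U) = {1,2,3,4,5}

Answer: {1,2,3,4,5}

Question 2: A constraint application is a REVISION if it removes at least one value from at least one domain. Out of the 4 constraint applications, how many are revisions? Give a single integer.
Answer: 1

Derivation:
Constraint 1 (U < V) on D(U)={1,2,3,4,5,6} D(V)={1,2,3,4,5,6}: U {1,2,3,4,5,6}->{1,2,3,4,5}; V {1,2,3,4,5,6}->{2,3,4,5,6} => REVISION
Constraint 2 (W != V) on D(W)={1,2,3,4,5} D(V)={2,3,4,5,6}: no change => not a revision
Constraint 3 (U < V) on D(U)={1,2,3,4,5} D(V)={2,3,4,5,6}: no change => not a revision
Constraint 4 (V != W) on D(V)={2,3,4,5,6} D(W)={1,2,3,4,5}: no change => not a revision
Total revisions = 1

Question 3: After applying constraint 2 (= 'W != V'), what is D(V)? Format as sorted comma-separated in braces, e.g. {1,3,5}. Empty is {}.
Constraint 1 (U < V) on D(U)={1,2,3,4,5,6} D(V)={1,2,3,4,5,6}: U {1,2,3,4,5,6}->{1,2,3,4,5}; V {1,2,3,4,5,6}->{2,3,4,5,6}
Constraint 2 (W != V) on D(W)={1,2,3,4,5} D(V)={2,3,4,5,6}: no change
So after constraint 2: D(V) = {2,3,4,5,6}

Answer: {2,3,4,5,6}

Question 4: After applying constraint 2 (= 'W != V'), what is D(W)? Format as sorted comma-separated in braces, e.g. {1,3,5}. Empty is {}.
Answer: {1,2,3,4,5}

Derivation:
Constraint 1 (U < V) on D(U)={1,2,3,4,5,6} D(V)={1,2,3,4,5,6}: U {1,2,3,4,5,6}->{1,2,3,4,5}; V {1,2,3,4,5,6}->{2,3,4,5,6}
Constraint 2 (W != V) on D(W)={1,2,3,4,5} D(V)={2,3,4,5,6}: no change
So after constraint 2: D(W) = {1,2,3,4,5}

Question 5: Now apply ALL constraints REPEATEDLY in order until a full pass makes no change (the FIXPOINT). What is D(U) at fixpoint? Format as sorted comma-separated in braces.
Answer: {1,2,3,4,5}

Derivation:
pass 0 (initial): D(U)={1,2,3,4,5,6}
pass 1: U {1,2,3,4,5,6}->{1,2,3,4,5}; V {1,2,3,4,5,6}->{2,3,4,5,6}
pass 2: no change
Fixpoint after 2 passes: D(U) = {1,2,3,4,5}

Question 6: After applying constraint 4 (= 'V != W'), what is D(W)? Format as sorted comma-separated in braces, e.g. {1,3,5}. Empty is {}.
Answer: {1,2,3,4,5}

Derivation:
Constraint 1 (U < V) on D(U)={1,2,3,4,5,6} D(V)={1,2,3,4,5,6}: U {1,2,3,4,5,6}->{1,2,3,4,5}; V {1,2,3,4,5,6}->{2,3,4,5,6}
Constraint 2 (W != V) on D(W)={1,2,3,4,5} D(V)={2,3,4,5,6}: no change
Constraint 3 (U < V) on D(U)={1,2,3,4,5} D(V)={2,3,4,5,6}: no change
Constraint 4 (V != W) on D(V)={2,3,4,5,6} D(W)={1,2,3,4,5}: no change
So after constraint 4: D(W) = {1,2,3,4,5}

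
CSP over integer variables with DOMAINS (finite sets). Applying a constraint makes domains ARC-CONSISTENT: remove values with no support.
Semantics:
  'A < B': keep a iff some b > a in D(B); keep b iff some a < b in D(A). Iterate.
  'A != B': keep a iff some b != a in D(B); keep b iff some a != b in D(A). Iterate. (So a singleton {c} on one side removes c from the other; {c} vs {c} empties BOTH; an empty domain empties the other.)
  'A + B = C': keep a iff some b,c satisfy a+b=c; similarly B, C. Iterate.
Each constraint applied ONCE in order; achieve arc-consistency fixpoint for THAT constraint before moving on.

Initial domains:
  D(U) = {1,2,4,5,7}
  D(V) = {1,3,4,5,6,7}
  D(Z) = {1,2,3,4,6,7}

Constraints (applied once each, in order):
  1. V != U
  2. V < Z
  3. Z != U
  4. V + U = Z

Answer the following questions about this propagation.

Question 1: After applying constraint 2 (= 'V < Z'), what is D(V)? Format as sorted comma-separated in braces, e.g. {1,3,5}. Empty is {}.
Constraint 1 (V != U) on D(V)={1,3,4,5,6,7} D(U)={1,2,4,5,7}: no change
Constraint 2 (V < Z) on D(V)={1,3,4,5,6,7} D(Z)={1,2,3,4,6,7}: V {1,3,4,5,6,7}->{1,3,4,5,6}; Z {1,2,3,4,6,7}->{2,3,4,6,7}
So after constraint 2: D(V) = {1,3,4,5,6}

Answer: {1,3,4,5,6}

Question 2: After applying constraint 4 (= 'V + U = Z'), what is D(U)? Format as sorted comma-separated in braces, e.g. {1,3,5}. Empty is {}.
Answer: {1,2,4,5}

Derivation:
Constraint 1 (V != U) on D(V)={1,3,4,5,6,7} D(U)={1,2,4,5,7}: no change
Constraint 2 (V < Z) on D(V)={1,3,4,5,6,7} D(Z)={1,2,3,4,6,7}: V {1,3,4,5,6,7}->{1,3,4,5,6}; Z {1,2,3,4,6,7}->{2,3,4,6,7}
Constraint 3 (Z != U) on D(Z)={2,3,4,6,7} D(U)={1,2,4,5,7}: no change
Constraint 4 (V + U = Z) on D(V)={1,3,4,5,6} D(U)={1,2,4,5,7} D(Z)={2,3,4,6,7}: U {1,2,4,5,7}->{1,2,4,5}
So after constraint 4: D(U) = {1,2,4,5}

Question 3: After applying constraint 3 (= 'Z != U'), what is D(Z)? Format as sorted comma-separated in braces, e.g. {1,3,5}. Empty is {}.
Constraint 1 (V != U) on D(V)={1,3,4,5,6,7} D(U)={1,2,4,5,7}: no change
Constraint 2 (V < Z) on D(V)={1,3,4,5,6,7} D(Z)={1,2,3,4,6,7}: V {1,3,4,5,6,7}->{1,3,4,5,6}; Z {1,2,3,4,6,7}->{2,3,4,6,7}
Constraint 3 (Z != U) on D(Z)={2,3,4,6,7} D(U)={1,2,4,5,7}: no change
So after constraint 3: D(Z) = {2,3,4,6,7}

Answer: {2,3,4,6,7}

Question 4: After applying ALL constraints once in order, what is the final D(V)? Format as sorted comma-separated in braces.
Answer: {1,3,4,5,6}

Derivation:
Constraint 1 (V != U) on D(V)={1,3,4,5,6,7} D(U)={1,2,4,5,7}: no change
Constraint 2 (V < Z) on D(V)={1,3,4,5,6,7} D(Z)={1,2,3,4,6,7}: V {1,3,4,5,6,7}->{1,3,4,5,6}; Z {1,2,3,4,6,7}->{2,3,4,6,7}
Constraint 3 (Z != U) on D(Z)={2,3,4,6,7} D(U)={1,2,4,5,7}: no change
Constraint 4 (V + U = Z) on D(V)={1,3,4,5,6} D(U)={1,2,4,5,7} D(Z)={2,3,4,6,7}: U {1,2,4,5,7}->{1,2,4,5}
So after all 4 constraints: D(V) = {1,3,4,5,6}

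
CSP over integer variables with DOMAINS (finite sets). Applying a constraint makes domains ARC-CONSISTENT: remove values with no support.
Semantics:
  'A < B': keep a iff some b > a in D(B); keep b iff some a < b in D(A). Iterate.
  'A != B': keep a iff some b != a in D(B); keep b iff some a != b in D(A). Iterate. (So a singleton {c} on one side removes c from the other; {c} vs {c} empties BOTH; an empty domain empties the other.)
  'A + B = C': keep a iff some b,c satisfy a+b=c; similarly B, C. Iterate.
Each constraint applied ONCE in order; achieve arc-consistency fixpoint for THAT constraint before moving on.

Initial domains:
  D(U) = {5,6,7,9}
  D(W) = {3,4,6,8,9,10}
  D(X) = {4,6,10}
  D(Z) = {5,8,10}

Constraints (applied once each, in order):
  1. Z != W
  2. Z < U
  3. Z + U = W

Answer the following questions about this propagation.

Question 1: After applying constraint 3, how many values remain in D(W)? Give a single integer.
Answer: 0

Derivation:
Constraint 1 (Z != W) on D(Z)={5,8,10} D(W)={3,4,6,8,9,10}: no change
Constraint 2 (Z < U) on D(Z)={5,8,10} D(U)={5,6,7,9}: Z {5,8,10}->{5,8}; U {5,6,7,9}->{6,7,9}
Constraint 3 (Z + U = W) on D(Z)={5,8} D(U)={6,7,9} D(W)={3,4,6,8,9,10}: Z {5,8}->{}; U {6,7,9}->{}; W {3,4,6,8,9,10}->{}
So after constraint 3: D(W)={}, size = 0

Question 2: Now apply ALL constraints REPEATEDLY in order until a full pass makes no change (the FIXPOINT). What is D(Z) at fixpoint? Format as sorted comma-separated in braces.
pass 0 (initial): D(Z)={5,8,10}
pass 1: U {5,6,7,9}->{}; W {3,4,6,8,9,10}->{}; Z {5,8,10}->{}
pass 2: no change
Fixpoint after 2 passes: D(Z) = {}

Answer: {}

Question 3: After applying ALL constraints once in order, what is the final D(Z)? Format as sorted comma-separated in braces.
Constraint 1 (Z != W) on D(Z)={5,8,10} D(W)={3,4,6,8,9,10}: no change
Constraint 2 (Z < U) on D(Z)={5,8,10} D(U)={5,6,7,9}: Z {5,8,10}->{5,8}; U {5,6,7,9}->{6,7,9}
Constraint 3 (Z + U = W) on D(Z)={5,8} D(U)={6,7,9} D(W)={3,4,6,8,9,10}: Z {5,8}->{}; U {6,7,9}->{}; W {3,4,6,8,9,10}->{}
So after all 3 constraints: D(Z) = {}

Answer: {}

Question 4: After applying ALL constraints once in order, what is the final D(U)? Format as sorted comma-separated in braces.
Answer: {}

Derivation:
Constraint 1 (Z != W) on D(Z)={5,8,10} D(W)={3,4,6,8,9,10}: no change
Constraint 2 (Z < U) on D(Z)={5,8,10} D(U)={5,6,7,9}: Z {5,8,10}->{5,8}; U {5,6,7,9}->{6,7,9}
Constraint 3 (Z + U = W) on D(Z)={5,8} D(U)={6,7,9} D(W)={3,4,6,8,9,10}: Z {5,8}->{}; U {6,7,9}->{}; W {3,4,6,8,9,10}->{}
So after all 3 constraints: D(U) = {}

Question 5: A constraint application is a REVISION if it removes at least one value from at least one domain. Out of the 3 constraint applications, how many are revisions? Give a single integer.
Constraint 1 (Z != W) on D(Z)={5,8,10} D(W)={3,4,6,8,9,10}: no change => not a revision
Constraint 2 (Z < U) on D(Z)={5,8,10} D(U)={5,6,7,9}: Z {5,8,10}->{5,8}; U {5,6,7,9}->{6,7,9} => REVISION
Constraint 3 (Z + U = W) on D(Z)={5,8} D(U)={6,7,9} D(W)={3,4,6,8,9,10}: Z {5,8}->{}; U {6,7,9}->{}; W {3,4,6,8,9,10}->{} => REVISION
Total revisions = 2

Answer: 2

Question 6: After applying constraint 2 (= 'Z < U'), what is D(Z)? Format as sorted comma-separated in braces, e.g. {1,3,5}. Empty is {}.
Constraint 1 (Z != W) on D(Z)={5,8,10} D(W)={3,4,6,8,9,10}: no change
Constraint 2 (Z < U) on D(Z)={5,8,10} D(U)={5,6,7,9}: Z {5,8,10}->{5,8}; U {5,6,7,9}->{6,7,9}
So after constraint 2: D(Z) = {5,8}

Answer: {5,8}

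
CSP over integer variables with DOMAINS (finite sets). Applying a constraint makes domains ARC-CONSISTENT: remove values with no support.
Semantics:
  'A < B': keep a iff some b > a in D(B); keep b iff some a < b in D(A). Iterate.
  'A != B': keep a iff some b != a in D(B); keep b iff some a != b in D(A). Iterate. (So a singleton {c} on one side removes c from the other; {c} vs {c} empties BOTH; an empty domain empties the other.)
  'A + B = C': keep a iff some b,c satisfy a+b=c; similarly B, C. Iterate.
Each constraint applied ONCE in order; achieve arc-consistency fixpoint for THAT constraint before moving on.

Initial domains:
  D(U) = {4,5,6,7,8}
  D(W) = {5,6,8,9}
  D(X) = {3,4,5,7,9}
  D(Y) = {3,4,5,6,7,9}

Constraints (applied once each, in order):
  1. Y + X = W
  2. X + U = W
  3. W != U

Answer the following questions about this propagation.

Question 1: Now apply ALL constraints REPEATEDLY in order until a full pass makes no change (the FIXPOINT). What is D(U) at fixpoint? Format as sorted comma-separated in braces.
Answer: {4,5,6}

Derivation:
pass 0 (initial): D(U)={4,5,6,7,8}
pass 1: U {4,5,6,7,8}->{4,5,6}; W {5,6,8,9}->{8,9}; X {3,4,5,7,9}->{3,4,5}; Y {3,4,5,6,7,9}->{3,4,5,6}
pass 2: no change
Fixpoint after 2 passes: D(U) = {4,5,6}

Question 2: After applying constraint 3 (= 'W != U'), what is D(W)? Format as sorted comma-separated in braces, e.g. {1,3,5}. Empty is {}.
Constraint 1 (Y + X = W) on D(Y)={3,4,5,6,7,9} D(X)={3,4,5,7,9} D(W)={5,6,8,9}: Y {3,4,5,6,7,9}->{3,4,5,6}; X {3,4,5,7,9}->{3,4,5}; W {5,6,8,9}->{6,8,9}
Constraint 2 (X + U = W) on D(X)={3,4,5} D(U)={4,5,6,7,8} D(W)={6,8,9}: U {4,5,6,7,8}->{4,5,6}; W {6,8,9}->{8,9}
Constraint 3 (W != U) on D(W)={8,9} D(U)={4,5,6}: no change
So after constraint 3: D(W) = {8,9}

Answer: {8,9}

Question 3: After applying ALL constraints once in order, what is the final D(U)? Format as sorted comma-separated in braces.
Answer: {4,5,6}

Derivation:
Constraint 1 (Y + X = W) on D(Y)={3,4,5,6,7,9} D(X)={3,4,5,7,9} D(W)={5,6,8,9}: Y {3,4,5,6,7,9}->{3,4,5,6}; X {3,4,5,7,9}->{3,4,5}; W {5,6,8,9}->{6,8,9}
Constraint 2 (X + U = W) on D(X)={3,4,5} D(U)={4,5,6,7,8} D(W)={6,8,9}: U {4,5,6,7,8}->{4,5,6}; W {6,8,9}->{8,9}
Constraint 3 (W != U) on D(W)={8,9} D(U)={4,5,6}: no change
So after all 3 constraints: D(U) = {4,5,6}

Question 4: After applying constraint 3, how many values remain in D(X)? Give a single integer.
Answer: 3

Derivation:
Constraint 1 (Y + X = W) on D(Y)={3,4,5,6,7,9} D(X)={3,4,5,7,9} D(W)={5,6,8,9}: Y {3,4,5,6,7,9}->{3,4,5,6}; X {3,4,5,7,9}->{3,4,5}; W {5,6,8,9}->{6,8,9}
Constraint 2 (X + U = W) on D(X)={3,4,5} D(U)={4,5,6,7,8} D(W)={6,8,9}: U {4,5,6,7,8}->{4,5,6}; W {6,8,9}->{8,9}
Constraint 3 (W != U) on D(W)={8,9} D(U)={4,5,6}: no change
So after constraint 3: D(X)={3,4,5}, size = 3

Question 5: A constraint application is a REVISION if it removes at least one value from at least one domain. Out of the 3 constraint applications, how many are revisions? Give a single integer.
Answer: 2

Derivation:
Constraint 1 (Y + X = W) on D(Y)={3,4,5,6,7,9} D(X)={3,4,5,7,9} D(W)={5,6,8,9}: Y {3,4,5,6,7,9}->{3,4,5,6}; X {3,4,5,7,9}->{3,4,5}; W {5,6,8,9}->{6,8,9} => REVISION
Constraint 2 (X + U = W) on D(X)={3,4,5} D(U)={4,5,6,7,8} D(W)={6,8,9}: U {4,5,6,7,8}->{4,5,6}; W {6,8,9}->{8,9} => REVISION
Constraint 3 (W != U) on D(W)={8,9} D(U)={4,5,6}: no change => not a revision
Total revisions = 2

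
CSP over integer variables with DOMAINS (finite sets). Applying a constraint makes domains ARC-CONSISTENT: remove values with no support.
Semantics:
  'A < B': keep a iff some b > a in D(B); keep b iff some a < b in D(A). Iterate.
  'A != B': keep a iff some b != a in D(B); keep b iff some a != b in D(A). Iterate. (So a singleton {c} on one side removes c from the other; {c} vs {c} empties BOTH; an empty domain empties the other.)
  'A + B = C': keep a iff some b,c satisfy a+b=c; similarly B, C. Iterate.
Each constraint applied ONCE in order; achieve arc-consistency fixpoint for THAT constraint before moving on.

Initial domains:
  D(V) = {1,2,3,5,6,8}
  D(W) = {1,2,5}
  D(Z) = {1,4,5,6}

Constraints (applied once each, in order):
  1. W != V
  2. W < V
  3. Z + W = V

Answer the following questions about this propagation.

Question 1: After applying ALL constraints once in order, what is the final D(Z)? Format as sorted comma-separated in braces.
Answer: {1,4,5,6}

Derivation:
Constraint 1 (W != V) on D(W)={1,2,5} D(V)={1,2,3,5,6,8}: no change
Constraint 2 (W < V) on D(W)={1,2,5} D(V)={1,2,3,5,6,8}: V {1,2,3,5,6,8}->{2,3,5,6,8}
Constraint 3 (Z + W = V) on D(Z)={1,4,5,6} D(W)={1,2,5} D(V)={2,3,5,6,8}: no change
So after all 3 constraints: D(Z) = {1,4,5,6}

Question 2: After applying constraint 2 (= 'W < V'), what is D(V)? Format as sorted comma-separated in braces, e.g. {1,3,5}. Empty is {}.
Constraint 1 (W != V) on D(W)={1,2,5} D(V)={1,2,3,5,6,8}: no change
Constraint 2 (W < V) on D(W)={1,2,5} D(V)={1,2,3,5,6,8}: V {1,2,3,5,6,8}->{2,3,5,6,8}
So after constraint 2: D(V) = {2,3,5,6,8}

Answer: {2,3,5,6,8}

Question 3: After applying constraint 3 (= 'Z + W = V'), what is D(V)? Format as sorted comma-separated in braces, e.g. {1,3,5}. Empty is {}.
Constraint 1 (W != V) on D(W)={1,2,5} D(V)={1,2,3,5,6,8}: no change
Constraint 2 (W < V) on D(W)={1,2,5} D(V)={1,2,3,5,6,8}: V {1,2,3,5,6,8}->{2,3,5,6,8}
Constraint 3 (Z + W = V) on D(Z)={1,4,5,6} D(W)={1,2,5} D(V)={2,3,5,6,8}: no change
So after constraint 3: D(V) = {2,3,5,6,8}

Answer: {2,3,5,6,8}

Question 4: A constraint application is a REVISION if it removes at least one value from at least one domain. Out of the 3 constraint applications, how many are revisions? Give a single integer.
Answer: 1

Derivation:
Constraint 1 (W != V) on D(W)={1,2,5} D(V)={1,2,3,5,6,8}: no change => not a revision
Constraint 2 (W < V) on D(W)={1,2,5} D(V)={1,2,3,5,6,8}: V {1,2,3,5,6,8}->{2,3,5,6,8} => REVISION
Constraint 3 (Z + W = V) on D(Z)={1,4,5,6} D(W)={1,2,5} D(V)={2,3,5,6,8}: no change => not a revision
Total revisions = 1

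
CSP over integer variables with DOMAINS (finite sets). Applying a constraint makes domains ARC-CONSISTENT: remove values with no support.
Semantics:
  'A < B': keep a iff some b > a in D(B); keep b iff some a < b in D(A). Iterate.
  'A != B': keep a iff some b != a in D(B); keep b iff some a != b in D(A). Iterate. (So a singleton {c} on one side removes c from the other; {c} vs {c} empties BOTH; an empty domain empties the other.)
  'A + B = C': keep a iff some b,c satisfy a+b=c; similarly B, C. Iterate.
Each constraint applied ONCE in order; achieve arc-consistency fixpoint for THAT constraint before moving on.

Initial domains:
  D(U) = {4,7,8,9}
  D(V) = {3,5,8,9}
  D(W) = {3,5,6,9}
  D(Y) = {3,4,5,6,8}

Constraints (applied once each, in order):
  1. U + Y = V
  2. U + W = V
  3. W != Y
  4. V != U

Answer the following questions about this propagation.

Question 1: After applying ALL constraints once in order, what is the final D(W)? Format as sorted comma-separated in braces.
Answer: {5}

Derivation:
Constraint 1 (U + Y = V) on D(U)={4,7,8,9} D(Y)={3,4,5,6,8} D(V)={3,5,8,9}: U {4,7,8,9}->{4}; Y {3,4,5,6,8}->{4,5}; V {3,5,8,9}->{8,9}
Constraint 2 (U + W = V) on D(U)={4} D(W)={3,5,6,9} D(V)={8,9}: W {3,5,6,9}->{5}; V {8,9}->{9}
Constraint 3 (W != Y) on D(W)={5} D(Y)={4,5}: Y {4,5}->{4}
Constraint 4 (V != U) on D(V)={9} D(U)={4}: no change
So after all 4 constraints: D(W) = {5}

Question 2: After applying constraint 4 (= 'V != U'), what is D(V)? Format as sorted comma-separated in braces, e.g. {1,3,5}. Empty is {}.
Constraint 1 (U + Y = V) on D(U)={4,7,8,9} D(Y)={3,4,5,6,8} D(V)={3,5,8,9}: U {4,7,8,9}->{4}; Y {3,4,5,6,8}->{4,5}; V {3,5,8,9}->{8,9}
Constraint 2 (U + W = V) on D(U)={4} D(W)={3,5,6,9} D(V)={8,9}: W {3,5,6,9}->{5}; V {8,9}->{9}
Constraint 3 (W != Y) on D(W)={5} D(Y)={4,5}: Y {4,5}->{4}
Constraint 4 (V != U) on D(V)={9} D(U)={4}: no change
So after constraint 4: D(V) = {9}

Answer: {9}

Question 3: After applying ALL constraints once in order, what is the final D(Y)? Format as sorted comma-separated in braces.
Answer: {4}

Derivation:
Constraint 1 (U + Y = V) on D(U)={4,7,8,9} D(Y)={3,4,5,6,8} D(V)={3,5,8,9}: U {4,7,8,9}->{4}; Y {3,4,5,6,8}->{4,5}; V {3,5,8,9}->{8,9}
Constraint 2 (U + W = V) on D(U)={4} D(W)={3,5,6,9} D(V)={8,9}: W {3,5,6,9}->{5}; V {8,9}->{9}
Constraint 3 (W != Y) on D(W)={5} D(Y)={4,5}: Y {4,5}->{4}
Constraint 4 (V != U) on D(V)={9} D(U)={4}: no change
So after all 4 constraints: D(Y) = {4}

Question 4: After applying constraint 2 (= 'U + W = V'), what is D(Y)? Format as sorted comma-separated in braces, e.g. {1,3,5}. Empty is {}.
Constraint 1 (U + Y = V) on D(U)={4,7,8,9} D(Y)={3,4,5,6,8} D(V)={3,5,8,9}: U {4,7,8,9}->{4}; Y {3,4,5,6,8}->{4,5}; V {3,5,8,9}->{8,9}
Constraint 2 (U + W = V) on D(U)={4} D(W)={3,5,6,9} D(V)={8,9}: W {3,5,6,9}->{5}; V {8,9}->{9}
So after constraint 2: D(Y) = {4,5}

Answer: {4,5}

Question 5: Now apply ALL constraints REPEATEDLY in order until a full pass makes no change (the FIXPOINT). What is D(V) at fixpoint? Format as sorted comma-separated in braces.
Answer: {}

Derivation:
pass 0 (initial): D(V)={3,5,8,9}
pass 1: U {4,7,8,9}->{4}; V {3,5,8,9}->{9}; W {3,5,6,9}->{5}; Y {3,4,5,6,8}->{4}
pass 2: U {4}->{}; V {9}->{}; W {5}->{}; Y {4}->{}
pass 3: no change
Fixpoint after 3 passes: D(V) = {}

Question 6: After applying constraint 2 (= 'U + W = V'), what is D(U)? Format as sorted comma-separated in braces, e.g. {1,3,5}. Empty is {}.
Constraint 1 (U + Y = V) on D(U)={4,7,8,9} D(Y)={3,4,5,6,8} D(V)={3,5,8,9}: U {4,7,8,9}->{4}; Y {3,4,5,6,8}->{4,5}; V {3,5,8,9}->{8,9}
Constraint 2 (U + W = V) on D(U)={4} D(W)={3,5,6,9} D(V)={8,9}: W {3,5,6,9}->{5}; V {8,9}->{9}
So after constraint 2: D(U) = {4}

Answer: {4}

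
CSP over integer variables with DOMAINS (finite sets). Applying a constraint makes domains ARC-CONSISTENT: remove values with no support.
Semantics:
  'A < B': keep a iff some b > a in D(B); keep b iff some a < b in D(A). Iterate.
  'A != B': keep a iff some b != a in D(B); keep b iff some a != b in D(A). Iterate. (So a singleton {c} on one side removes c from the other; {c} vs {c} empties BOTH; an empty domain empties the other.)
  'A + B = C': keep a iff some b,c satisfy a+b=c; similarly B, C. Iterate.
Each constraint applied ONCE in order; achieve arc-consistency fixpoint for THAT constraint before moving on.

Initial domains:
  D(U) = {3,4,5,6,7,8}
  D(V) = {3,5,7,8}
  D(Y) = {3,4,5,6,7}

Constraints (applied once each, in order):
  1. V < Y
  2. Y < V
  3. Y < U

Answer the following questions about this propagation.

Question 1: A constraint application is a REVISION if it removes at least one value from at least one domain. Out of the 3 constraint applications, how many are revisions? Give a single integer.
Answer: 3

Derivation:
Constraint 1 (V < Y) on D(V)={3,5,7,8} D(Y)={3,4,5,6,7}: V {3,5,7,8}->{3,5}; Y {3,4,5,6,7}->{4,5,6,7} => REVISION
Constraint 2 (Y < V) on D(Y)={4,5,6,7} D(V)={3,5}: Y {4,5,6,7}->{4}; V {3,5}->{5} => REVISION
Constraint 3 (Y < U) on D(Y)={4} D(U)={3,4,5,6,7,8}: U {3,4,5,6,7,8}->{5,6,7,8} => REVISION
Total revisions = 3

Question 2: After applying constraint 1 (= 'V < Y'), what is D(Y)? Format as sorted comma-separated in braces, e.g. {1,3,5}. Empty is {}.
Constraint 1 (V < Y) on D(V)={3,5,7,8} D(Y)={3,4,5,6,7}: V {3,5,7,8}->{3,5}; Y {3,4,5,6,7}->{4,5,6,7}
So after constraint 1: D(Y) = {4,5,6,7}

Answer: {4,5,6,7}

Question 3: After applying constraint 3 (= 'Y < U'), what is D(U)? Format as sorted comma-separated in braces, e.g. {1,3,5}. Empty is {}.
Constraint 1 (V < Y) on D(V)={3,5,7,8} D(Y)={3,4,5,6,7}: V {3,5,7,8}->{3,5}; Y {3,4,5,6,7}->{4,5,6,7}
Constraint 2 (Y < V) on D(Y)={4,5,6,7} D(V)={3,5}: Y {4,5,6,7}->{4}; V {3,5}->{5}
Constraint 3 (Y < U) on D(Y)={4} D(U)={3,4,5,6,7,8}: U {3,4,5,6,7,8}->{5,6,7,8}
So after constraint 3: D(U) = {5,6,7,8}

Answer: {5,6,7,8}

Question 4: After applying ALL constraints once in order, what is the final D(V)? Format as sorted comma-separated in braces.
Constraint 1 (V < Y) on D(V)={3,5,7,8} D(Y)={3,4,5,6,7}: V {3,5,7,8}->{3,5}; Y {3,4,5,6,7}->{4,5,6,7}
Constraint 2 (Y < V) on D(Y)={4,5,6,7} D(V)={3,5}: Y {4,5,6,7}->{4}; V {3,5}->{5}
Constraint 3 (Y < U) on D(Y)={4} D(U)={3,4,5,6,7,8}: U {3,4,5,6,7,8}->{5,6,7,8}
So after all 3 constraints: D(V) = {5}

Answer: {5}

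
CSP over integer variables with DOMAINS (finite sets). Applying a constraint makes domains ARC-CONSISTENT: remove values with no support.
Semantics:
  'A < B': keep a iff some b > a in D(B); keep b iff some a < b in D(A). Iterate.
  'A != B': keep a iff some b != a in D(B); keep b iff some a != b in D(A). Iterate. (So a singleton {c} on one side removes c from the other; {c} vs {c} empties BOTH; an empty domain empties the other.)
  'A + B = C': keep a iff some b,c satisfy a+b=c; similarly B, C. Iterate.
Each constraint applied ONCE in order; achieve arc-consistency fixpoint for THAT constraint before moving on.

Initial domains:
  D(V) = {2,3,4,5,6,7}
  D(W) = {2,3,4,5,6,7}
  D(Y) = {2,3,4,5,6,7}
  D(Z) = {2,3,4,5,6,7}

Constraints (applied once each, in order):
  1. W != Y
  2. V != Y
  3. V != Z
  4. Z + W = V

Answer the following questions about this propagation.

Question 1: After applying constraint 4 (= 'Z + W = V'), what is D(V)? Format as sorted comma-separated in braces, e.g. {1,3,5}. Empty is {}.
Answer: {4,5,6,7}

Derivation:
Constraint 1 (W != Y) on D(W)={2,3,4,5,6,7} D(Y)={2,3,4,5,6,7}: no change
Constraint 2 (V != Y) on D(V)={2,3,4,5,6,7} D(Y)={2,3,4,5,6,7}: no change
Constraint 3 (V != Z) on D(V)={2,3,4,5,6,7} D(Z)={2,3,4,5,6,7}: no change
Constraint 4 (Z + W = V) on D(Z)={2,3,4,5,6,7} D(W)={2,3,4,5,6,7} D(V)={2,3,4,5,6,7}: Z {2,3,4,5,6,7}->{2,3,4,5}; W {2,3,4,5,6,7}->{2,3,4,5}; V {2,3,4,5,6,7}->{4,5,6,7}
So after constraint 4: D(V) = {4,5,6,7}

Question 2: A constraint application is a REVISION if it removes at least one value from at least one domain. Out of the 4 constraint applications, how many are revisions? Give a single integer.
Answer: 1

Derivation:
Constraint 1 (W != Y) on D(W)={2,3,4,5,6,7} D(Y)={2,3,4,5,6,7}: no change => not a revision
Constraint 2 (V != Y) on D(V)={2,3,4,5,6,7} D(Y)={2,3,4,5,6,7}: no change => not a revision
Constraint 3 (V != Z) on D(V)={2,3,4,5,6,7} D(Z)={2,3,4,5,6,7}: no change => not a revision
Constraint 4 (Z + W = V) on D(Z)={2,3,4,5,6,7} D(W)={2,3,4,5,6,7} D(V)={2,3,4,5,6,7}: Z {2,3,4,5,6,7}->{2,3,4,5}; W {2,3,4,5,6,7}->{2,3,4,5}; V {2,3,4,5,6,7}->{4,5,6,7} => REVISION
Total revisions = 1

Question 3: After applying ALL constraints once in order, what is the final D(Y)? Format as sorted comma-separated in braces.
Answer: {2,3,4,5,6,7}

Derivation:
Constraint 1 (W != Y) on D(W)={2,3,4,5,6,7} D(Y)={2,3,4,5,6,7}: no change
Constraint 2 (V != Y) on D(V)={2,3,4,5,6,7} D(Y)={2,3,4,5,6,7}: no change
Constraint 3 (V != Z) on D(V)={2,3,4,5,6,7} D(Z)={2,3,4,5,6,7}: no change
Constraint 4 (Z + W = V) on D(Z)={2,3,4,5,6,7} D(W)={2,3,4,5,6,7} D(V)={2,3,4,5,6,7}: Z {2,3,4,5,6,7}->{2,3,4,5}; W {2,3,4,5,6,7}->{2,3,4,5}; V {2,3,4,5,6,7}->{4,5,6,7}
So after all 4 constraints: D(Y) = {2,3,4,5,6,7}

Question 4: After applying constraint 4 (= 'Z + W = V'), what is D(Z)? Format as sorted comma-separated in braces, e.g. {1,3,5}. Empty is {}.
Constraint 1 (W != Y) on D(W)={2,3,4,5,6,7} D(Y)={2,3,4,5,6,7}: no change
Constraint 2 (V != Y) on D(V)={2,3,4,5,6,7} D(Y)={2,3,4,5,6,7}: no change
Constraint 3 (V != Z) on D(V)={2,3,4,5,6,7} D(Z)={2,3,4,5,6,7}: no change
Constraint 4 (Z + W = V) on D(Z)={2,3,4,5,6,7} D(W)={2,3,4,5,6,7} D(V)={2,3,4,5,6,7}: Z {2,3,4,5,6,7}->{2,3,4,5}; W {2,3,4,5,6,7}->{2,3,4,5}; V {2,3,4,5,6,7}->{4,5,6,7}
So after constraint 4: D(Z) = {2,3,4,5}

Answer: {2,3,4,5}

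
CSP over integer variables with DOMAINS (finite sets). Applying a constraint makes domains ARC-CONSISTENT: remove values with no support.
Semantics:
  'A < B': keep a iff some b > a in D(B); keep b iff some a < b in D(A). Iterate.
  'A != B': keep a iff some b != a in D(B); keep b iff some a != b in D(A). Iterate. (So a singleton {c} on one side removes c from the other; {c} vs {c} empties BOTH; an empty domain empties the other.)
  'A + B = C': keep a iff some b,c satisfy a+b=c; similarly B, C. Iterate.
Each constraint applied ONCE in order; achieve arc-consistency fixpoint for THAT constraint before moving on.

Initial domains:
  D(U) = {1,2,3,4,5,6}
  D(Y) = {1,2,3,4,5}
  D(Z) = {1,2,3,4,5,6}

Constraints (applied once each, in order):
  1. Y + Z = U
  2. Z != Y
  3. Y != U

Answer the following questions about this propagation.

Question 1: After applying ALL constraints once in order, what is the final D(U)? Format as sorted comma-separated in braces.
Answer: {2,3,4,5,6}

Derivation:
Constraint 1 (Y + Z = U) on D(Y)={1,2,3,4,5} D(Z)={1,2,3,4,5,6} D(U)={1,2,3,4,5,6}: Z {1,2,3,4,5,6}->{1,2,3,4,5}; U {1,2,3,4,5,6}->{2,3,4,5,6}
Constraint 2 (Z != Y) on D(Z)={1,2,3,4,5} D(Y)={1,2,3,4,5}: no change
Constraint 3 (Y != U) on D(Y)={1,2,3,4,5} D(U)={2,3,4,5,6}: no change
So after all 3 constraints: D(U) = {2,3,4,5,6}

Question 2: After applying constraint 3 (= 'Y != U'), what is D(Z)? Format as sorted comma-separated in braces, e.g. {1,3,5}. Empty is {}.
Answer: {1,2,3,4,5}

Derivation:
Constraint 1 (Y + Z = U) on D(Y)={1,2,3,4,5} D(Z)={1,2,3,4,5,6} D(U)={1,2,3,4,5,6}: Z {1,2,3,4,5,6}->{1,2,3,4,5}; U {1,2,3,4,5,6}->{2,3,4,5,6}
Constraint 2 (Z != Y) on D(Z)={1,2,3,4,5} D(Y)={1,2,3,4,5}: no change
Constraint 3 (Y != U) on D(Y)={1,2,3,4,5} D(U)={2,3,4,5,6}: no change
So after constraint 3: D(Z) = {1,2,3,4,5}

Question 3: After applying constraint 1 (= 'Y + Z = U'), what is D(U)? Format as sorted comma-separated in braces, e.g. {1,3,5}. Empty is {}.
Answer: {2,3,4,5,6}

Derivation:
Constraint 1 (Y + Z = U) on D(Y)={1,2,3,4,5} D(Z)={1,2,3,4,5,6} D(U)={1,2,3,4,5,6}: Z {1,2,3,4,5,6}->{1,2,3,4,5}; U {1,2,3,4,5,6}->{2,3,4,5,6}
So after constraint 1: D(U) = {2,3,4,5,6}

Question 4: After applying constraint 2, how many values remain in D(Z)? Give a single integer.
Constraint 1 (Y + Z = U) on D(Y)={1,2,3,4,5} D(Z)={1,2,3,4,5,6} D(U)={1,2,3,4,5,6}: Z {1,2,3,4,5,6}->{1,2,3,4,5}; U {1,2,3,4,5,6}->{2,3,4,5,6}
Constraint 2 (Z != Y) on D(Z)={1,2,3,4,5} D(Y)={1,2,3,4,5}: no change
So after constraint 2: D(Z)={1,2,3,4,5}, size = 5

Answer: 5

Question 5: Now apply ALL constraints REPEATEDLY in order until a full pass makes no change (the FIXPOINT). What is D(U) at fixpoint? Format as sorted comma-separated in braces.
Answer: {2,3,4,5,6}

Derivation:
pass 0 (initial): D(U)={1,2,3,4,5,6}
pass 1: U {1,2,3,4,5,6}->{2,3,4,5,6}; Z {1,2,3,4,5,6}->{1,2,3,4,5}
pass 2: no change
Fixpoint after 2 passes: D(U) = {2,3,4,5,6}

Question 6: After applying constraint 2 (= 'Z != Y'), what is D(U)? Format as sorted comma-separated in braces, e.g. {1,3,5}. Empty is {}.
Answer: {2,3,4,5,6}

Derivation:
Constraint 1 (Y + Z = U) on D(Y)={1,2,3,4,5} D(Z)={1,2,3,4,5,6} D(U)={1,2,3,4,5,6}: Z {1,2,3,4,5,6}->{1,2,3,4,5}; U {1,2,3,4,5,6}->{2,3,4,5,6}
Constraint 2 (Z != Y) on D(Z)={1,2,3,4,5} D(Y)={1,2,3,4,5}: no change
So after constraint 2: D(U) = {2,3,4,5,6}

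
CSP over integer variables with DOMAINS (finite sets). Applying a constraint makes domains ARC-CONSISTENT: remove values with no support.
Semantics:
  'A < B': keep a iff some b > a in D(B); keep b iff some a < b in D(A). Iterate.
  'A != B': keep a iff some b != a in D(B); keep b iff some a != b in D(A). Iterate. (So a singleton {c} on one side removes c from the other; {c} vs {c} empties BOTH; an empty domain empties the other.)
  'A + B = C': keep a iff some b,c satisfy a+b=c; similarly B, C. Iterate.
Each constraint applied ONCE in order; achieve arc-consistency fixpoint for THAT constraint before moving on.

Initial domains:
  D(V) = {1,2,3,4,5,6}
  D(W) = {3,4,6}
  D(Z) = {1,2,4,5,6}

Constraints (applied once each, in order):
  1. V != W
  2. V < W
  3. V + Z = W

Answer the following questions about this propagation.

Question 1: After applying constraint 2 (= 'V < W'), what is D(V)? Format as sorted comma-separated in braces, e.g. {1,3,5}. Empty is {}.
Constraint 1 (V != W) on D(V)={1,2,3,4,5,6} D(W)={3,4,6}: no change
Constraint 2 (V < W) on D(V)={1,2,3,4,5,6} D(W)={3,4,6}: V {1,2,3,4,5,6}->{1,2,3,4,5}
So after constraint 2: D(V) = {1,2,3,4,5}

Answer: {1,2,3,4,5}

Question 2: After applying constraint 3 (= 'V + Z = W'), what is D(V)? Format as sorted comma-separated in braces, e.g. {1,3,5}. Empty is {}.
Answer: {1,2,3,4,5}

Derivation:
Constraint 1 (V != W) on D(V)={1,2,3,4,5,6} D(W)={3,4,6}: no change
Constraint 2 (V < W) on D(V)={1,2,3,4,5,6} D(W)={3,4,6}: V {1,2,3,4,5,6}->{1,2,3,4,5}
Constraint 3 (V + Z = W) on D(V)={1,2,3,4,5} D(Z)={1,2,4,5,6} D(W)={3,4,6}: Z {1,2,4,5,6}->{1,2,4,5}
So after constraint 3: D(V) = {1,2,3,4,5}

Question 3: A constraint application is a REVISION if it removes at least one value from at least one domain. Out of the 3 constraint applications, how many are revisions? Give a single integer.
Answer: 2

Derivation:
Constraint 1 (V != W) on D(V)={1,2,3,4,5,6} D(W)={3,4,6}: no change => not a revision
Constraint 2 (V < W) on D(V)={1,2,3,4,5,6} D(W)={3,4,6}: V {1,2,3,4,5,6}->{1,2,3,4,5} => REVISION
Constraint 3 (V + Z = W) on D(V)={1,2,3,4,5} D(Z)={1,2,4,5,6} D(W)={3,4,6}: Z {1,2,4,5,6}->{1,2,4,5} => REVISION
Total revisions = 2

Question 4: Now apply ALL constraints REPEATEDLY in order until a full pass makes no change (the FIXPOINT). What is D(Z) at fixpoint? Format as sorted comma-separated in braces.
pass 0 (initial): D(Z)={1,2,4,5,6}
pass 1: V {1,2,3,4,5,6}->{1,2,3,4,5}; Z {1,2,4,5,6}->{1,2,4,5}
pass 2: no change
Fixpoint after 2 passes: D(Z) = {1,2,4,5}

Answer: {1,2,4,5}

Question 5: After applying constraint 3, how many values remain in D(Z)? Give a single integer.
Answer: 4

Derivation:
Constraint 1 (V != W) on D(V)={1,2,3,4,5,6} D(W)={3,4,6}: no change
Constraint 2 (V < W) on D(V)={1,2,3,4,5,6} D(W)={3,4,6}: V {1,2,3,4,5,6}->{1,2,3,4,5}
Constraint 3 (V + Z = W) on D(V)={1,2,3,4,5} D(Z)={1,2,4,5,6} D(W)={3,4,6}: Z {1,2,4,5,6}->{1,2,4,5}
So after constraint 3: D(Z)={1,2,4,5}, size = 4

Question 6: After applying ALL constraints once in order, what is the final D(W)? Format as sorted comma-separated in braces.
Answer: {3,4,6}

Derivation:
Constraint 1 (V != W) on D(V)={1,2,3,4,5,6} D(W)={3,4,6}: no change
Constraint 2 (V < W) on D(V)={1,2,3,4,5,6} D(W)={3,4,6}: V {1,2,3,4,5,6}->{1,2,3,4,5}
Constraint 3 (V + Z = W) on D(V)={1,2,3,4,5} D(Z)={1,2,4,5,6} D(W)={3,4,6}: Z {1,2,4,5,6}->{1,2,4,5}
So after all 3 constraints: D(W) = {3,4,6}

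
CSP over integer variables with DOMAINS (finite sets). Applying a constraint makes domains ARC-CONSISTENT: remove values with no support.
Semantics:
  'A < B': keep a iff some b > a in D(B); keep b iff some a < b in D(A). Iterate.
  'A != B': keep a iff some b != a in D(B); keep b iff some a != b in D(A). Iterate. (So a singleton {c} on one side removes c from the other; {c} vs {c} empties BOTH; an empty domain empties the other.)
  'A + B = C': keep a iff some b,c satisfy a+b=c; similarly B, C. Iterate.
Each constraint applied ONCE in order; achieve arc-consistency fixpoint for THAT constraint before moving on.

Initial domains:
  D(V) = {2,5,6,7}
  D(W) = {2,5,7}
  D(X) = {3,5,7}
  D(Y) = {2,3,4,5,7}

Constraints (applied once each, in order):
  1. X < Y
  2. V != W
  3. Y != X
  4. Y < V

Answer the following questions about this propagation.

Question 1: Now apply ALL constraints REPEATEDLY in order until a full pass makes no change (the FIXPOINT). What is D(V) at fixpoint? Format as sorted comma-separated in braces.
Answer: {5,6,7}

Derivation:
pass 0 (initial): D(V)={2,5,6,7}
pass 1: V {2,5,6,7}->{5,6,7}; X {3,5,7}->{3,5}; Y {2,3,4,5,7}->{4,5}
pass 2: X {3,5}->{3}
pass 3: no change
Fixpoint after 3 passes: D(V) = {5,6,7}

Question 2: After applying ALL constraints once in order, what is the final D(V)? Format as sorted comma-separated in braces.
Answer: {5,6,7}

Derivation:
Constraint 1 (X < Y) on D(X)={3,5,7} D(Y)={2,3,4,5,7}: X {3,5,7}->{3,5}; Y {2,3,4,5,7}->{4,5,7}
Constraint 2 (V != W) on D(V)={2,5,6,7} D(W)={2,5,7}: no change
Constraint 3 (Y != X) on D(Y)={4,5,7} D(X)={3,5}: no change
Constraint 4 (Y < V) on D(Y)={4,5,7} D(V)={2,5,6,7}: Y {4,5,7}->{4,5}; V {2,5,6,7}->{5,6,7}
So after all 4 constraints: D(V) = {5,6,7}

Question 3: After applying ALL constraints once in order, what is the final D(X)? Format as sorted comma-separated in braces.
Answer: {3,5}

Derivation:
Constraint 1 (X < Y) on D(X)={3,5,7} D(Y)={2,3,4,5,7}: X {3,5,7}->{3,5}; Y {2,3,4,5,7}->{4,5,7}
Constraint 2 (V != W) on D(V)={2,5,6,7} D(W)={2,5,7}: no change
Constraint 3 (Y != X) on D(Y)={4,5,7} D(X)={3,5}: no change
Constraint 4 (Y < V) on D(Y)={4,5,7} D(V)={2,5,6,7}: Y {4,5,7}->{4,5}; V {2,5,6,7}->{5,6,7}
So after all 4 constraints: D(X) = {3,5}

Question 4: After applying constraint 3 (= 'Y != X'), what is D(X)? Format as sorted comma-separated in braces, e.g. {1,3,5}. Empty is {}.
Answer: {3,5}

Derivation:
Constraint 1 (X < Y) on D(X)={3,5,7} D(Y)={2,3,4,5,7}: X {3,5,7}->{3,5}; Y {2,3,4,5,7}->{4,5,7}
Constraint 2 (V != W) on D(V)={2,5,6,7} D(W)={2,5,7}: no change
Constraint 3 (Y != X) on D(Y)={4,5,7} D(X)={3,5}: no change
So after constraint 3: D(X) = {3,5}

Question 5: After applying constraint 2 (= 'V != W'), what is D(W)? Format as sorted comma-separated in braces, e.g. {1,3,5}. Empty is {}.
Constraint 1 (X < Y) on D(X)={3,5,7} D(Y)={2,3,4,5,7}: X {3,5,7}->{3,5}; Y {2,3,4,5,7}->{4,5,7}
Constraint 2 (V != W) on D(V)={2,5,6,7} D(W)={2,5,7}: no change
So after constraint 2: D(W) = {2,5,7}

Answer: {2,5,7}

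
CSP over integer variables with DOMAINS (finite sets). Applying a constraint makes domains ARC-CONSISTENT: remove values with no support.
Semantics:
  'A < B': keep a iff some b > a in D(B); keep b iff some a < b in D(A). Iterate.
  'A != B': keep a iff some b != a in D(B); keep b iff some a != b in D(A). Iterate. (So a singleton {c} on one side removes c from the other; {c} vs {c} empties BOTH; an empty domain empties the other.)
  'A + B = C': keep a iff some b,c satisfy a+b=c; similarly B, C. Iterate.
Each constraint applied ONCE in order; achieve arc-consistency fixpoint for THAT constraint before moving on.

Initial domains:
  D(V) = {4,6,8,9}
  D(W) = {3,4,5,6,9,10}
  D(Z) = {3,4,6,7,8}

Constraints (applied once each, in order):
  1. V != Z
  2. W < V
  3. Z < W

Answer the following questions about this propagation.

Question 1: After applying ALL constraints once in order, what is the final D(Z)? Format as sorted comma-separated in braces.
Answer: {3,4}

Derivation:
Constraint 1 (V != Z) on D(V)={4,6,8,9} D(Z)={3,4,6,7,8}: no change
Constraint 2 (W < V) on D(W)={3,4,5,6,9,10} D(V)={4,6,8,9}: W {3,4,5,6,9,10}->{3,4,5,6}
Constraint 3 (Z < W) on D(Z)={3,4,6,7,8} D(W)={3,4,5,6}: Z {3,4,6,7,8}->{3,4}; W {3,4,5,6}->{4,5,6}
So after all 3 constraints: D(Z) = {3,4}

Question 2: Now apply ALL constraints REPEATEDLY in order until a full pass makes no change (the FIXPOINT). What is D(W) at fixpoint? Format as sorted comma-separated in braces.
pass 0 (initial): D(W)={3,4,5,6,9,10}
pass 1: W {3,4,5,6,9,10}->{4,5,6}; Z {3,4,6,7,8}->{3,4}
pass 2: V {4,6,8,9}->{6,8,9}
pass 3: no change
Fixpoint after 3 passes: D(W) = {4,5,6}

Answer: {4,5,6}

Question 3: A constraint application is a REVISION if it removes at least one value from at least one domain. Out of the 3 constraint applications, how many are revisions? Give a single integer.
Answer: 2

Derivation:
Constraint 1 (V != Z) on D(V)={4,6,8,9} D(Z)={3,4,6,7,8}: no change => not a revision
Constraint 2 (W < V) on D(W)={3,4,5,6,9,10} D(V)={4,6,8,9}: W {3,4,5,6,9,10}->{3,4,5,6} => REVISION
Constraint 3 (Z < W) on D(Z)={3,4,6,7,8} D(W)={3,4,5,6}: Z {3,4,6,7,8}->{3,4}; W {3,4,5,6}->{4,5,6} => REVISION
Total revisions = 2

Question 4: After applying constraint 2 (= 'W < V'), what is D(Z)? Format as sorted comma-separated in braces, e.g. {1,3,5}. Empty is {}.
Answer: {3,4,6,7,8}

Derivation:
Constraint 1 (V != Z) on D(V)={4,6,8,9} D(Z)={3,4,6,7,8}: no change
Constraint 2 (W < V) on D(W)={3,4,5,6,9,10} D(V)={4,6,8,9}: W {3,4,5,6,9,10}->{3,4,5,6}
So after constraint 2: D(Z) = {3,4,6,7,8}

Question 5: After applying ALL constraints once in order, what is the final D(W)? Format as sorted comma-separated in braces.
Constraint 1 (V != Z) on D(V)={4,6,8,9} D(Z)={3,4,6,7,8}: no change
Constraint 2 (W < V) on D(W)={3,4,5,6,9,10} D(V)={4,6,8,9}: W {3,4,5,6,9,10}->{3,4,5,6}
Constraint 3 (Z < W) on D(Z)={3,4,6,7,8} D(W)={3,4,5,6}: Z {3,4,6,7,8}->{3,4}; W {3,4,5,6}->{4,5,6}
So after all 3 constraints: D(W) = {4,5,6}

Answer: {4,5,6}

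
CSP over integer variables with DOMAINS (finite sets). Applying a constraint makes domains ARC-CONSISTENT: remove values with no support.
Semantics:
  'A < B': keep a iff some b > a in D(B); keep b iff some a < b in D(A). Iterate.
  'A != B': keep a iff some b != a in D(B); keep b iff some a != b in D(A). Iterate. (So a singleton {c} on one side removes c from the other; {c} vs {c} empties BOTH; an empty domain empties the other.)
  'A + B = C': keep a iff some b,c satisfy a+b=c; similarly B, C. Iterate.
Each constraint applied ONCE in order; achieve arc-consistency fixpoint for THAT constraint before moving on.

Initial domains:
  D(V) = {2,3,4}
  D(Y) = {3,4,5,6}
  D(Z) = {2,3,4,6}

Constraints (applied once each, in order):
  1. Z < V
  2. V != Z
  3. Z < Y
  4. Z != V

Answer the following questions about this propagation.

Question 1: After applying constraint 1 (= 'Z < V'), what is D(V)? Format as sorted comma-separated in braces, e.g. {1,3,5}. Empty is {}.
Constraint 1 (Z < V) on D(Z)={2,3,4,6} D(V)={2,3,4}: Z {2,3,4,6}->{2,3}; V {2,3,4}->{3,4}
So after constraint 1: D(V) = {3,4}

Answer: {3,4}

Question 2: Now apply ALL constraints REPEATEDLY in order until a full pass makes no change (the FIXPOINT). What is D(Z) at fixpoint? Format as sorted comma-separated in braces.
pass 0 (initial): D(Z)={2,3,4,6}
pass 1: V {2,3,4}->{3,4}; Z {2,3,4,6}->{2,3}
pass 2: no change
Fixpoint after 2 passes: D(Z) = {2,3}

Answer: {2,3}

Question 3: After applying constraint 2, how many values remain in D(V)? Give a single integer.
Answer: 2

Derivation:
Constraint 1 (Z < V) on D(Z)={2,3,4,6} D(V)={2,3,4}: Z {2,3,4,6}->{2,3}; V {2,3,4}->{3,4}
Constraint 2 (V != Z) on D(V)={3,4} D(Z)={2,3}: no change
So after constraint 2: D(V)={3,4}, size = 2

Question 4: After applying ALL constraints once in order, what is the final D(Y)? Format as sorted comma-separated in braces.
Constraint 1 (Z < V) on D(Z)={2,3,4,6} D(V)={2,3,4}: Z {2,3,4,6}->{2,3}; V {2,3,4}->{3,4}
Constraint 2 (V != Z) on D(V)={3,4} D(Z)={2,3}: no change
Constraint 3 (Z < Y) on D(Z)={2,3} D(Y)={3,4,5,6}: no change
Constraint 4 (Z != V) on D(Z)={2,3} D(V)={3,4}: no change
So after all 4 constraints: D(Y) = {3,4,5,6}

Answer: {3,4,5,6}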